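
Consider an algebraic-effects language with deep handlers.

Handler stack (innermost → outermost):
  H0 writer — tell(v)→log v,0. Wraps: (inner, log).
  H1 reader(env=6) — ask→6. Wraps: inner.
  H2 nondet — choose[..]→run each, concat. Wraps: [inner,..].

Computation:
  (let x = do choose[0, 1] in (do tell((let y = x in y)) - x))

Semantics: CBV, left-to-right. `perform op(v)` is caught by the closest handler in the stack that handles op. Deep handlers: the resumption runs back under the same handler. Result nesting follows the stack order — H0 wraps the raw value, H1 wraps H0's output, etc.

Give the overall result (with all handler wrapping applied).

Answer: [(0, (0)), (-1, (1))]

Working:
choose[0, 1] @ H2
  branch[0] choose=0:
    tell(0) @ H0 ⇒ log+=0
    H0 returns (0, (0))
    H1 returns (0, (0))
    H2 returns [(0, (0))]
  branch[1] choose=1:
    tell(1) @ H0 ⇒ log+=1
    H0 returns (-1, (1))
    H1 returns (-1, (1))
    H2 returns [(-1, (1))]
= [(0, (0)), (-1, (1))]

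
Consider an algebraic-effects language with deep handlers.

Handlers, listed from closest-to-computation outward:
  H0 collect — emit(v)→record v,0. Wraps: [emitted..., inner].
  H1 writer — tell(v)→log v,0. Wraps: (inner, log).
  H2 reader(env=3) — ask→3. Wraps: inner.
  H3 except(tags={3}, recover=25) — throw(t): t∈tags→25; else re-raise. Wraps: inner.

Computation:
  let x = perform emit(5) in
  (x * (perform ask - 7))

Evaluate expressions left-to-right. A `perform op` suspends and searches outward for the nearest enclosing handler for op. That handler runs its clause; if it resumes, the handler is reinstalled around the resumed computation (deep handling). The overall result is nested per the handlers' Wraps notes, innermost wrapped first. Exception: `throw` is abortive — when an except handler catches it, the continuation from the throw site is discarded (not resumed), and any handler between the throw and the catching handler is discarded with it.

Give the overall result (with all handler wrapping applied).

Answer: ([5, 0], ())

Step-by-step:
emit(5) @ H0 ⇒ out+=5
ask @ H2 ⇒ 3
H0 returns [5, 0]
H1 returns ([5, 0], ())
H2 returns ([5, 0], ())
H3 returns ([5, 0], ())
= ([5, 0], ())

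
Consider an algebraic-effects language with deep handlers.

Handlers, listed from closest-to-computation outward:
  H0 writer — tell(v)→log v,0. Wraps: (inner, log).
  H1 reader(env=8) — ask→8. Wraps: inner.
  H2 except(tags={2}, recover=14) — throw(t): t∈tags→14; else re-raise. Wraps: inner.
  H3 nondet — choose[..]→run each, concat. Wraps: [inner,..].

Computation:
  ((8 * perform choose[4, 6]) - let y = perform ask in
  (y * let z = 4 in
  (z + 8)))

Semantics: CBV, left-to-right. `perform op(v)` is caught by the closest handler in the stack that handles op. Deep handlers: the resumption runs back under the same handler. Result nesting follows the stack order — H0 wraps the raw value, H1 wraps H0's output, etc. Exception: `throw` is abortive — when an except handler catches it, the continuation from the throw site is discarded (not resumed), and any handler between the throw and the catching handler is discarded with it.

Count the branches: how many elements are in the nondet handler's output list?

Answer: 2

Evaluation trace:
choose[4, 6] @ H3
  branch[0] choose=4:
    ask @ H1 ⇒ 8
    H0 returns (-64, ())
    H1 returns (-64, ())
    H2 returns (-64, ())
    H3 returns [(-64, ())]
  branch[1] choose=6:
    ask @ H1 ⇒ 8
    H0 returns (-48, ())
    H1 returns (-48, ())
    H2 returns (-48, ())
    H3 returns [(-48, ())]
= [(-64, ()), (-48, ())]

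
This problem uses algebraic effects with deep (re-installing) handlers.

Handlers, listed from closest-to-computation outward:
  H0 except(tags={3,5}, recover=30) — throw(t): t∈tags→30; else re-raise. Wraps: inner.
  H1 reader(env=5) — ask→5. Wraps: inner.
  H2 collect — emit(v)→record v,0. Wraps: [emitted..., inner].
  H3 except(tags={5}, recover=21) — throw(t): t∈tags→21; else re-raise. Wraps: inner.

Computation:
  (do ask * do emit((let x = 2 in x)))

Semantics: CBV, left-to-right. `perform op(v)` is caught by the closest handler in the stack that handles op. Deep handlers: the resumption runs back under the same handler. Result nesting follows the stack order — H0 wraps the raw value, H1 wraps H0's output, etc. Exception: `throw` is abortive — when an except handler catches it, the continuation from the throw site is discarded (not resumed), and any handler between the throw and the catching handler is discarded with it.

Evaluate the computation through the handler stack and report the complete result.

Answer: [2, 0]

Evaluation trace:
ask @ H1 ⇒ 5
emit(2) @ H2 ⇒ out+=2
H0 returns 0
H1 returns 0
H2 returns [2, 0]
H3 returns [2, 0]
= [2, 0]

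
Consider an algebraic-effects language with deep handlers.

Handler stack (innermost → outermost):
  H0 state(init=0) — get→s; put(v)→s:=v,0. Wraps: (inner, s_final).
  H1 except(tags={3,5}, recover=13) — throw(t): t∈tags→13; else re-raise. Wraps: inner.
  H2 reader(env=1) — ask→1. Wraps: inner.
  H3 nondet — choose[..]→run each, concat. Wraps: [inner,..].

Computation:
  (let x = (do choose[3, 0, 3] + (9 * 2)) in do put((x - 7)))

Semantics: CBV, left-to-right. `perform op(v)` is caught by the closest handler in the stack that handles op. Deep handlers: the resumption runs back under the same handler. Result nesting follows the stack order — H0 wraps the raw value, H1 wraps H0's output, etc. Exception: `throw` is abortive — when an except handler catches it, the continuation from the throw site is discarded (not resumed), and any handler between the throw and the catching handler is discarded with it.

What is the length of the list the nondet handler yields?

Evaluation trace:
choose[3, 0, 3] @ H3
  branch[0] choose=3:
    put(14) @ H0 ⇒ s:=14
    H0 returns (0, 14)
    H1 returns (0, 14)
    H2 returns (0, 14)
    H3 returns [(0, 14)]
  branch[1] choose=0:
    put(11) @ H0 ⇒ s:=11
    H0 returns (0, 11)
    H1 returns (0, 11)
    H2 returns (0, 11)
    H3 returns [(0, 11)]
  branch[2] choose=3:
    put(14) @ H0 ⇒ s:=14
    H0 returns (0, 14)
    H1 returns (0, 14)
    H2 returns (0, 14)
    H3 returns [(0, 14)]
= [(0, 14), (0, 11), (0, 14)]

Answer: 3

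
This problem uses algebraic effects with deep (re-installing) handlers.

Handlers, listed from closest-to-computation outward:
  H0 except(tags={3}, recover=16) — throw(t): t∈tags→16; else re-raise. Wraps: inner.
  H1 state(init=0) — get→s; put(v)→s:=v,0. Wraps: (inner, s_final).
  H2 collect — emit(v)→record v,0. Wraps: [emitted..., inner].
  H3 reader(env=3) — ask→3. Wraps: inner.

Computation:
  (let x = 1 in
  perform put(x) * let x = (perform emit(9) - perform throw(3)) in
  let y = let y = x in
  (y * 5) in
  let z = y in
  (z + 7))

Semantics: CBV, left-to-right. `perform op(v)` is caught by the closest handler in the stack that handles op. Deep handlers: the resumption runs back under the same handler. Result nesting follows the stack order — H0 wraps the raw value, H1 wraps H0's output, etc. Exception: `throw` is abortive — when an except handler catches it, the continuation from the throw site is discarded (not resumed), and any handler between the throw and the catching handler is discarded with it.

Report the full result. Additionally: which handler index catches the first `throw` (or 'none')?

Answer: [9, (16, 1)] ; first throw caught by: H0

Working:
put(1) @ H1 ⇒ s:=1
emit(9) @ H2 ⇒ out+=9
throw(3) @ H0 caught ⇒ 16
H1 returns (16, 1)
H2 returns [9, (16, 1)]
H3 returns [9, (16, 1)]
= [9, (16, 1)]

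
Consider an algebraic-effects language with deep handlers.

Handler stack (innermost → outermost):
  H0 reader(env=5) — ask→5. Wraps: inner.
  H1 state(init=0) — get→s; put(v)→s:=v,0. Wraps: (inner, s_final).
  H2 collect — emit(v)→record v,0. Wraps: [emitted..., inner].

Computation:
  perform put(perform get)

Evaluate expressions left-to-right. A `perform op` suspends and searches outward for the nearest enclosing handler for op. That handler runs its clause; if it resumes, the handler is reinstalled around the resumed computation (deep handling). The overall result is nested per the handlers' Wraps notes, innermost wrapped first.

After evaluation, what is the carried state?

Working:
get @ H1 ⇒ 0
put(0) @ H1 ⇒ s:=0
H0 returns 0
H1 returns (0, 0)
H2 returns [(0, 0)]
= [(0, 0)]

Answer: 0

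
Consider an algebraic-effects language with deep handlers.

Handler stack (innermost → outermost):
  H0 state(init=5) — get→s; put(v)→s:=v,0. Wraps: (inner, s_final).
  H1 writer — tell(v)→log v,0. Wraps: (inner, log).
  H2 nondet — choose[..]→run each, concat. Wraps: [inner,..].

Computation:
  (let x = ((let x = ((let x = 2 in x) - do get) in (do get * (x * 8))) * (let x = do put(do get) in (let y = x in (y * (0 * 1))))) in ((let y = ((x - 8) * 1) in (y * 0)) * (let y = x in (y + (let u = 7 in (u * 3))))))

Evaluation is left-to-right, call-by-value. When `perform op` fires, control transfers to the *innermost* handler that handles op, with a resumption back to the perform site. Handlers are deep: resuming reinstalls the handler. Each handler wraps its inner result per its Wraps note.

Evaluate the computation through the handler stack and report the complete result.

Evaluation trace:
get @ H0 ⇒ 5
get @ H0 ⇒ 5
get @ H0 ⇒ 5
put(5) @ H0 ⇒ s:=5
H0 returns (0, 5)
H1 returns ((0, 5), ())
H2 returns [((0, 5), ())]
= [((0, 5), ())]

Answer: [((0, 5), ())]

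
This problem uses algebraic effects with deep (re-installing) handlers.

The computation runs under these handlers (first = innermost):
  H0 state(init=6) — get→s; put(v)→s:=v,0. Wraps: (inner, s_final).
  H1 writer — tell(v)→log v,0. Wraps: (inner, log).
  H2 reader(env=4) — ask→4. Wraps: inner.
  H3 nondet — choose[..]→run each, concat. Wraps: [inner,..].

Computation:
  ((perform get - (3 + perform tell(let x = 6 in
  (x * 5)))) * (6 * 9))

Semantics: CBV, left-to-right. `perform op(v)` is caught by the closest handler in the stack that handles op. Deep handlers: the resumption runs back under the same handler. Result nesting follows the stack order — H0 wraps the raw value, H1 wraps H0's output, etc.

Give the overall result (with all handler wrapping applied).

Answer: [((162, 6), (30))]

Evaluation trace:
get @ H0 ⇒ 6
tell(30) @ H1 ⇒ log+=30
H0 returns (162, 6)
H1 returns ((162, 6), (30))
H2 returns ((162, 6), (30))
H3 returns [((162, 6), (30))]
= [((162, 6), (30))]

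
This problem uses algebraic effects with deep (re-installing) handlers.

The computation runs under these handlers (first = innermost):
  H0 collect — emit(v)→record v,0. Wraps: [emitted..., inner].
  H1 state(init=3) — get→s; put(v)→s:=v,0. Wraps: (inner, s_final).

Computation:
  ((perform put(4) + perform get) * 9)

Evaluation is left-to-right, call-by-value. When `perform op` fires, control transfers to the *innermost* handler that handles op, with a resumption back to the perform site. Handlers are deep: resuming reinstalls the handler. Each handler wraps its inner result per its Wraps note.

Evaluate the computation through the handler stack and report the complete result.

Answer: ([36], 4)

Evaluation trace:
put(4) @ H1 ⇒ s:=4
get @ H1 ⇒ 4
H0 returns [36]
H1 returns ([36], 4)
= ([36], 4)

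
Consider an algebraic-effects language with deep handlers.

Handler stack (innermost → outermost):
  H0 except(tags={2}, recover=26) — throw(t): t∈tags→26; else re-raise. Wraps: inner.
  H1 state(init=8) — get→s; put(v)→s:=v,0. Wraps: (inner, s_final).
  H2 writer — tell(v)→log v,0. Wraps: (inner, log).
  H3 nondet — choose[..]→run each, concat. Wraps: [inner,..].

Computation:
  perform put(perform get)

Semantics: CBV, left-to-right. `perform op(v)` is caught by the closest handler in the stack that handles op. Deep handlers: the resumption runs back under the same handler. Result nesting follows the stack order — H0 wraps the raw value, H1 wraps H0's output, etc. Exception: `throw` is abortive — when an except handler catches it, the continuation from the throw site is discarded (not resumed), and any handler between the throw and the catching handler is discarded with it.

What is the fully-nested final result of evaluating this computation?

Answer: [((0, 8), ())]

Evaluation trace:
get @ H1 ⇒ 8
put(8) @ H1 ⇒ s:=8
H0 returns 0
H1 returns (0, 8)
H2 returns ((0, 8), ())
H3 returns [((0, 8), ())]
= [((0, 8), ())]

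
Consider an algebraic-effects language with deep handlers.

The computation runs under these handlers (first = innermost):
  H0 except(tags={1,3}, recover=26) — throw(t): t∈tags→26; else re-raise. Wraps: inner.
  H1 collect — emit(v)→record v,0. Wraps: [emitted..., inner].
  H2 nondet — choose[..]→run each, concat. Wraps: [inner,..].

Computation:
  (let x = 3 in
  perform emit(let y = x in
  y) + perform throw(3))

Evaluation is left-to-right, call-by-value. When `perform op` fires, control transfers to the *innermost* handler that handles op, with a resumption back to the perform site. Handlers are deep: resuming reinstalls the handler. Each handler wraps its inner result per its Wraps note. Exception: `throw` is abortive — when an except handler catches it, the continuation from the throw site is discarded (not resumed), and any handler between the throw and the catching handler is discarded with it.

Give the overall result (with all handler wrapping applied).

Answer: [[3, 26]]

Working:
emit(3) @ H1 ⇒ out+=3
throw(3) @ H0 caught ⇒ 26
H1 returns [3, 26]
H2 returns [[3, 26]]
= [[3, 26]]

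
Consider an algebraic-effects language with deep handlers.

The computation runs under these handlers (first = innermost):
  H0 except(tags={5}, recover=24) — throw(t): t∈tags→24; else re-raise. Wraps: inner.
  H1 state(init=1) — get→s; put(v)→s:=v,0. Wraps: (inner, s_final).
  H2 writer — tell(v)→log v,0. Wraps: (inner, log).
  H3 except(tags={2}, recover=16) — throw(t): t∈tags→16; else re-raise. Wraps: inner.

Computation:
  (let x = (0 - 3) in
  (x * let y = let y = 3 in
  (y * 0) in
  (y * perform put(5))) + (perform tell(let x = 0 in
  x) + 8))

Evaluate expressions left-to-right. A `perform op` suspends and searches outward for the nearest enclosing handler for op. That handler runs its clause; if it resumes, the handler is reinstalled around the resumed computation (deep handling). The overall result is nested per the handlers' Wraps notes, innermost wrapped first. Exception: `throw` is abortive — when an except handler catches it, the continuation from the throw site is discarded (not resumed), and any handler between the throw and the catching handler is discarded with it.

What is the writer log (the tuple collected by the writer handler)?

Evaluation trace:
put(5) @ H1 ⇒ s:=5
tell(0) @ H2 ⇒ log+=0
H0 returns 8
H1 returns (8, 5)
H2 returns ((8, 5), (0))
H3 returns ((8, 5), (0))
= ((8, 5), (0))

Answer: (0)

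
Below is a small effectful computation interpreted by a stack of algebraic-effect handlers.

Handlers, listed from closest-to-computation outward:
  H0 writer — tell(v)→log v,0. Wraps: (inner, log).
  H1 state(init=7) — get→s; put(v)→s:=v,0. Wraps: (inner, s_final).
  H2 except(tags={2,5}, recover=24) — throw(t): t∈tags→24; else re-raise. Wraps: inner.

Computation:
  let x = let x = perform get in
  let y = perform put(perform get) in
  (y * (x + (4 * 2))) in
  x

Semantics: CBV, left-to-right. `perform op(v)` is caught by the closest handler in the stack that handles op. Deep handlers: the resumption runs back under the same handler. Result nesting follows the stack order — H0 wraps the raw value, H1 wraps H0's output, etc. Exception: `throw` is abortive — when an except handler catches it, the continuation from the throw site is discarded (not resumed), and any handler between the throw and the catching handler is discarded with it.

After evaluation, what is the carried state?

Answer: 7

Evaluation trace:
get @ H1 ⇒ 7
get @ H1 ⇒ 7
put(7) @ H1 ⇒ s:=7
H0 returns (0, ())
H1 returns ((0, ()), 7)
H2 returns ((0, ()), 7)
= ((0, ()), 7)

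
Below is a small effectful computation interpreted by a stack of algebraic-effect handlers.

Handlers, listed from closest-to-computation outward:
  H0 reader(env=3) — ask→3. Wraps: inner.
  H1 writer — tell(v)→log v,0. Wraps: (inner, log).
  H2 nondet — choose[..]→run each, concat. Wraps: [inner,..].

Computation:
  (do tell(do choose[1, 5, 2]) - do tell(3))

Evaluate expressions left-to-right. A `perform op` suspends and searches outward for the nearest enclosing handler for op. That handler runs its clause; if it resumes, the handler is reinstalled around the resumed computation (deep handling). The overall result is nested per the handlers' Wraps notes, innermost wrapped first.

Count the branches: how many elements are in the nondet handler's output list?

Answer: 3

Step-by-step:
choose[1, 5, 2] @ H2
  branch[0] choose=1:
    tell(1) @ H1 ⇒ log+=1
    tell(3) @ H1 ⇒ log+=3
    H0 returns 0
    H1 returns (0, (1, 3))
    H2 returns [(0, (1, 3))]
  branch[1] choose=5:
    tell(5) @ H1 ⇒ log+=5
    tell(3) @ H1 ⇒ log+=3
    H0 returns 0
    H1 returns (0, (5, 3))
    H2 returns [(0, (5, 3))]
  branch[2] choose=2:
    tell(2) @ H1 ⇒ log+=2
    tell(3) @ H1 ⇒ log+=3
    H0 returns 0
    H1 returns (0, (2, 3))
    H2 returns [(0, (2, 3))]
= [(0, (1, 3)), (0, (5, 3)), (0, (2, 3))]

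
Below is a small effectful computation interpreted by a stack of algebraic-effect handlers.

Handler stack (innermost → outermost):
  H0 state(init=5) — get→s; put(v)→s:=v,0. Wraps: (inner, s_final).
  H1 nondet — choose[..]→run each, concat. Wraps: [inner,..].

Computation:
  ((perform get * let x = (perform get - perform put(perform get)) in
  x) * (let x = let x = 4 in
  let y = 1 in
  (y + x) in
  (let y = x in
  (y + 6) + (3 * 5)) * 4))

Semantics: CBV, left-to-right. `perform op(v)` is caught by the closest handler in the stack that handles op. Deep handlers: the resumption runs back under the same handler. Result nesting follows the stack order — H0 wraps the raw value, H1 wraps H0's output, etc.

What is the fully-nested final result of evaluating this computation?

Evaluation trace:
get @ H0 ⇒ 5
get @ H0 ⇒ 5
get @ H0 ⇒ 5
put(5) @ H0 ⇒ s:=5
H0 returns (2600, 5)
H1 returns [(2600, 5)]
= [(2600, 5)]

Answer: [(2600, 5)]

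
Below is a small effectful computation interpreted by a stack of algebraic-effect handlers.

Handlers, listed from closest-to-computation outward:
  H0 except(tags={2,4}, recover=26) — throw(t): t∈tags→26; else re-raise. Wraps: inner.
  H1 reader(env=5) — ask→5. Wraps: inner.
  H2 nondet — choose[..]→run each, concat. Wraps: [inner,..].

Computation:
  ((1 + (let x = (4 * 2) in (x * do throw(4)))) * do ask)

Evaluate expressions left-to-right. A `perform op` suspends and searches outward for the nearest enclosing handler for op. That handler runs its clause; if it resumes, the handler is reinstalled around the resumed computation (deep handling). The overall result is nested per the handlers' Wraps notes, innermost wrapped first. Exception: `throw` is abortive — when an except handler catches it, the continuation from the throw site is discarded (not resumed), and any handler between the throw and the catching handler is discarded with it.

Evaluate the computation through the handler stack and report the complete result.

Answer: [26]

Step-by-step:
throw(4) @ H0 caught ⇒ 26
H1 returns 26
H2 returns [26]
= [26]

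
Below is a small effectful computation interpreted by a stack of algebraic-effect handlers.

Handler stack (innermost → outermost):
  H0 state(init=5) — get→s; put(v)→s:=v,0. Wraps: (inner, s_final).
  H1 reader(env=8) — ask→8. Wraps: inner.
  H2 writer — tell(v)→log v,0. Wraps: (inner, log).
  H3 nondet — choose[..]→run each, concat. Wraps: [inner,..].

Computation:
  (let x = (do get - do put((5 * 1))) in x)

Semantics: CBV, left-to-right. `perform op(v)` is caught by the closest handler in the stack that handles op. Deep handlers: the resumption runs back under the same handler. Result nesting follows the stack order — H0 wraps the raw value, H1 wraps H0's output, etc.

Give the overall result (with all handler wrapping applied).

Evaluation trace:
get @ H0 ⇒ 5
put(5) @ H0 ⇒ s:=5
H0 returns (5, 5)
H1 returns (5, 5)
H2 returns ((5, 5), ())
H3 returns [((5, 5), ())]
= [((5, 5), ())]

Answer: [((5, 5), ())]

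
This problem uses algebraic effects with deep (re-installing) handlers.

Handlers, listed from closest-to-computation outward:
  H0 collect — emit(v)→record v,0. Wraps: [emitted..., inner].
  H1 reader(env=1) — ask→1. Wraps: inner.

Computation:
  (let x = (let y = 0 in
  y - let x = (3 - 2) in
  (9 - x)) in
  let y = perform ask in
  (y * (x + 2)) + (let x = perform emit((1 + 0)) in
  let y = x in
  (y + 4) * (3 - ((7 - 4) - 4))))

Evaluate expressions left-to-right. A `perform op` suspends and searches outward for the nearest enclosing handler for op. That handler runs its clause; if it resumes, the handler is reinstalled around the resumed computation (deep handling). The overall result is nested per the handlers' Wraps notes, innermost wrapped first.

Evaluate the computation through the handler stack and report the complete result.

Evaluation trace:
ask @ H1 ⇒ 1
emit(1) @ H0 ⇒ out+=1
H0 returns [1, 10]
H1 returns [1, 10]
= [1, 10]

Answer: [1, 10]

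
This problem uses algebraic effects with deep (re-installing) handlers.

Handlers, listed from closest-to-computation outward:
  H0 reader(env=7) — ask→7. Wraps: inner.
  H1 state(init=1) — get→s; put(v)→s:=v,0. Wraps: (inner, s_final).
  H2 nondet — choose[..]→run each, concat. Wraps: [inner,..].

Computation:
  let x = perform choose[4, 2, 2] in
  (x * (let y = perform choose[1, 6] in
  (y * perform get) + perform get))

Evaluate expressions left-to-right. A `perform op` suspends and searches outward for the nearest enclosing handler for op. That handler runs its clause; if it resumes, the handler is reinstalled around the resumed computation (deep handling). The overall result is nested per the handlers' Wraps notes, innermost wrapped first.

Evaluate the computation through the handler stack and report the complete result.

Answer: [(8, 1), (28, 1), (4, 1), (14, 1), (4, 1), (14, 1)]

Evaluation trace:
choose[4, 2, 2] @ H2
  branch[0] choose=4:
    choose[1, 6] @ H2
      branch[0] choose=1:
        get @ H1 ⇒ 1
        get @ H1 ⇒ 1
        H0 returns 8
        H1 returns (8, 1)
        H2 returns [(8, 1)]
      branch[1] choose=6:
        get @ H1 ⇒ 1
        get @ H1 ⇒ 1
        H0 returns 28
        H1 returns (28, 1)
        H2 returns [(28, 1)]
  branch[1] choose=2:
    choose[1, 6] @ H2
      branch[0] choose=1:
        get @ H1 ⇒ 1
        get @ H1 ⇒ 1
        H0 returns 4
        H1 returns (4, 1)
        H2 returns [(4, 1)]
      branch[1] choose=6:
        get @ H1 ⇒ 1
        get @ H1 ⇒ 1
        H0 returns 14
        H1 returns (14, 1)
        H2 returns [(14, 1)]
  branch[2] choose=2:
    choose[1, 6] @ H2
      branch[0] choose=1:
        get @ H1 ⇒ 1
        get @ H1 ⇒ 1
        H0 returns 4
        H1 returns (4, 1)
        H2 returns [(4, 1)]
      branch[1] choose=6:
        get @ H1 ⇒ 1
        get @ H1 ⇒ 1
        H0 returns 14
        H1 returns (14, 1)
        H2 returns [(14, 1)]
= [(8, 1), (28, 1), (4, 1), (14, 1), (4, 1), (14, 1)]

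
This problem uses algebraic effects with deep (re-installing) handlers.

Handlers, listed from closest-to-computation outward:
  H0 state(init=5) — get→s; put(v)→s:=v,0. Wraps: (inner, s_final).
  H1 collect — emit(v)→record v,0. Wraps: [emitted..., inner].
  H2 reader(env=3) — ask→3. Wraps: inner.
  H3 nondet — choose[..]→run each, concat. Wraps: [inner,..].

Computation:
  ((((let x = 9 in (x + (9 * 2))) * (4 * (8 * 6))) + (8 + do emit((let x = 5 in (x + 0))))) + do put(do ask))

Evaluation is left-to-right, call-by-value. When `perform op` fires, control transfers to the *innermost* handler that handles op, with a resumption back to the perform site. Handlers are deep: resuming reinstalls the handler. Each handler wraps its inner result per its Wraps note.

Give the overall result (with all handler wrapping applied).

Working:
emit(5) @ H1 ⇒ out+=5
ask @ H2 ⇒ 3
put(3) @ H0 ⇒ s:=3
H0 returns (5192, 3)
H1 returns [5, (5192, 3)]
H2 returns [5, (5192, 3)]
H3 returns [[5, (5192, 3)]]
= [[5, (5192, 3)]]

Answer: [[5, (5192, 3)]]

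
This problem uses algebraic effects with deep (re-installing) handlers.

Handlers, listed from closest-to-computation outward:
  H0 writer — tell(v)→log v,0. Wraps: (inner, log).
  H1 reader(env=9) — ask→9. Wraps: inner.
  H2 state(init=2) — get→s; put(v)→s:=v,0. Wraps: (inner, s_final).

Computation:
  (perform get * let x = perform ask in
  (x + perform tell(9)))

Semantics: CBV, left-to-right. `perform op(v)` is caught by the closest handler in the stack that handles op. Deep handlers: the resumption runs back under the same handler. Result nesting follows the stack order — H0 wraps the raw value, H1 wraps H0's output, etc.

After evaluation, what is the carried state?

Evaluation trace:
get @ H2 ⇒ 2
ask @ H1 ⇒ 9
tell(9) @ H0 ⇒ log+=9
H0 returns (18, (9))
H1 returns (18, (9))
H2 returns ((18, (9)), 2)
= ((18, (9)), 2)

Answer: 2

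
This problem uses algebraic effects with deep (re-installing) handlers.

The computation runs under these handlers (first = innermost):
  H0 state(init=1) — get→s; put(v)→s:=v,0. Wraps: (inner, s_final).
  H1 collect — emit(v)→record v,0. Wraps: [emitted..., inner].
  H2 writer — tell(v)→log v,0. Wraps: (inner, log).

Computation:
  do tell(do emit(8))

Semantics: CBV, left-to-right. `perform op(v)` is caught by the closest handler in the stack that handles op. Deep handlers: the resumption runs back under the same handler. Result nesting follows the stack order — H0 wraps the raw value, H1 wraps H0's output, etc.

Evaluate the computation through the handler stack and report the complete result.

Answer: ([8, (0, 1)], (0))

Step-by-step:
emit(8) @ H1 ⇒ out+=8
tell(0) @ H2 ⇒ log+=0
H0 returns (0, 1)
H1 returns [8, (0, 1)]
H2 returns ([8, (0, 1)], (0))
= ([8, (0, 1)], (0))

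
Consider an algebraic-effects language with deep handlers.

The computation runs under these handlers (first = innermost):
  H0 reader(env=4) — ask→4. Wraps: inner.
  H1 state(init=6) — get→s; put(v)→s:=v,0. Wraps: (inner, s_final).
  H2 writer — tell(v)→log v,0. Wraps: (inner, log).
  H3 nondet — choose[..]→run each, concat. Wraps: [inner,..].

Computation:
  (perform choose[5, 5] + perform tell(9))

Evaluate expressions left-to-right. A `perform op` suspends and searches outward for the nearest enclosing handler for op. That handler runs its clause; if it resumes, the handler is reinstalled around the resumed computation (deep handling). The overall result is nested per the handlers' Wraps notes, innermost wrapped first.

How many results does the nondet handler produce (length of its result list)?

Working:
choose[5, 5] @ H3
  branch[0] choose=5:
    tell(9) @ H2 ⇒ log+=9
    H0 returns 5
    H1 returns (5, 6)
    H2 returns ((5, 6), (9))
    H3 returns [((5, 6), (9))]
  branch[1] choose=5:
    tell(9) @ H2 ⇒ log+=9
    H0 returns 5
    H1 returns (5, 6)
    H2 returns ((5, 6), (9))
    H3 returns [((5, 6), (9))]
= [((5, 6), (9)), ((5, 6), (9))]

Answer: 2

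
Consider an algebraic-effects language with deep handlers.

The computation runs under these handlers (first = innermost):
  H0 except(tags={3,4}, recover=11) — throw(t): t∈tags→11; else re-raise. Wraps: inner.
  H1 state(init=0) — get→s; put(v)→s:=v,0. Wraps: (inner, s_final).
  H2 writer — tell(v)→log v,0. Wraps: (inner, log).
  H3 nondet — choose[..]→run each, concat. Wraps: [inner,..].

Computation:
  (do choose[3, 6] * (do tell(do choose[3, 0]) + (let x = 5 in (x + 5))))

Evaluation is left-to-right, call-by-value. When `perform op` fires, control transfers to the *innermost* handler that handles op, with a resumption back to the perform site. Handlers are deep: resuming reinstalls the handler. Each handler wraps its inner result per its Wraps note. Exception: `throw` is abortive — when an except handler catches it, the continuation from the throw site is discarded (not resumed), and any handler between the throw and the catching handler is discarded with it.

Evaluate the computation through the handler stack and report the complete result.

Working:
choose[3, 6] @ H3
  branch[0] choose=3:
    choose[3, 0] @ H3
      branch[0] choose=3:
        tell(3) @ H2 ⇒ log+=3
        H0 returns 30
        H1 returns (30, 0)
        H2 returns ((30, 0), (3))
        H3 returns [((30, 0), (3))]
      branch[1] choose=0:
        tell(0) @ H2 ⇒ log+=0
        H0 returns 30
        H1 returns (30, 0)
        H2 returns ((30, 0), (0))
        H3 returns [((30, 0), (0))]
  branch[1] choose=6:
    choose[3, 0] @ H3
      branch[0] choose=3:
        tell(3) @ H2 ⇒ log+=3
        H0 returns 60
        H1 returns (60, 0)
        H2 returns ((60, 0), (3))
        H3 returns [((60, 0), (3))]
      branch[1] choose=0:
        tell(0) @ H2 ⇒ log+=0
        H0 returns 60
        H1 returns (60, 0)
        H2 returns ((60, 0), (0))
        H3 returns [((60, 0), (0))]
= [((30, 0), (3)), ((30, 0), (0)), ((60, 0), (3)), ((60, 0), (0))]

Answer: [((30, 0), (3)), ((30, 0), (0)), ((60, 0), (3)), ((60, 0), (0))]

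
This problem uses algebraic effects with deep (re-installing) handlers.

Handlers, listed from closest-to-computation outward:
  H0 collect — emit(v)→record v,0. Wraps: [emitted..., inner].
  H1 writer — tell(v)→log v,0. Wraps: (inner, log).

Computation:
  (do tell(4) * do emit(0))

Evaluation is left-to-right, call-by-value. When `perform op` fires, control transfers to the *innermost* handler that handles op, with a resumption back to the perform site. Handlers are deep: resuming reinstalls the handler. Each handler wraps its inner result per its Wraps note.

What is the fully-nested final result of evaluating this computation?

Working:
tell(4) @ H1 ⇒ log+=4
emit(0) @ H0 ⇒ out+=0
H0 returns [0, 0]
H1 returns ([0, 0], (4))
= ([0, 0], (4))

Answer: ([0, 0], (4))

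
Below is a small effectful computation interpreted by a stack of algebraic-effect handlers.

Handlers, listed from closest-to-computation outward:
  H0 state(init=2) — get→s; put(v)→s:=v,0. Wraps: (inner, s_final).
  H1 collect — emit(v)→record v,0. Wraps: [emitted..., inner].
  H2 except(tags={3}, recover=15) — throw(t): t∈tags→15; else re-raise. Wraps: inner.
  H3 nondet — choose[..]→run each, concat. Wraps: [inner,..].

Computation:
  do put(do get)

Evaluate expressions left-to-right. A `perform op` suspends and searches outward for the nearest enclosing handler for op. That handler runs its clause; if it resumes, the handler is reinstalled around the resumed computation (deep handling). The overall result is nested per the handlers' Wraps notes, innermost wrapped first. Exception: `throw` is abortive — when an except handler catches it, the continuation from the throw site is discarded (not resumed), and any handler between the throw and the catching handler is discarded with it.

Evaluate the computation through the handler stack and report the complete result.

Answer: [[(0, 2)]]

Working:
get @ H0 ⇒ 2
put(2) @ H0 ⇒ s:=2
H0 returns (0, 2)
H1 returns [(0, 2)]
H2 returns [(0, 2)]
H3 returns [[(0, 2)]]
= [[(0, 2)]]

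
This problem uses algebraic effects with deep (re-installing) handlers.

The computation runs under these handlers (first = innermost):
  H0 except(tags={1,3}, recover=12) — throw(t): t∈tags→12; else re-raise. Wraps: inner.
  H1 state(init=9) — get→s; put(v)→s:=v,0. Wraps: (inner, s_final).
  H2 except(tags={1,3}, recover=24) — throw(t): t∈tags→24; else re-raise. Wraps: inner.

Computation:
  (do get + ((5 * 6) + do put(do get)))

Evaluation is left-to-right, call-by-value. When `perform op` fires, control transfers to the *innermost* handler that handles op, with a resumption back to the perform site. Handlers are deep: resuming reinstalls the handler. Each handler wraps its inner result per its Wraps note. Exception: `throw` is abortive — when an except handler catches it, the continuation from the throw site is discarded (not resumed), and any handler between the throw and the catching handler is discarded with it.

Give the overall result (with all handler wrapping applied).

Step-by-step:
get @ H1 ⇒ 9
get @ H1 ⇒ 9
put(9) @ H1 ⇒ s:=9
H0 returns 39
H1 returns (39, 9)
H2 returns (39, 9)
= (39, 9)

Answer: (39, 9)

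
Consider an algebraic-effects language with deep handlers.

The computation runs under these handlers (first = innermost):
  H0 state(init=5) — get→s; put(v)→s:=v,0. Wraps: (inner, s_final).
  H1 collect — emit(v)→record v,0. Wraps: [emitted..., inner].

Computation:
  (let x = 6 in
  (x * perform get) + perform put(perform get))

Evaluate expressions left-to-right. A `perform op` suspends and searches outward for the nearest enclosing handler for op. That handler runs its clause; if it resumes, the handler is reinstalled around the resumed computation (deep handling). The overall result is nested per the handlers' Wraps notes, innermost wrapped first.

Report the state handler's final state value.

Answer: 5

Working:
get @ H0 ⇒ 5
get @ H0 ⇒ 5
put(5) @ H0 ⇒ s:=5
H0 returns (30, 5)
H1 returns [(30, 5)]
= [(30, 5)]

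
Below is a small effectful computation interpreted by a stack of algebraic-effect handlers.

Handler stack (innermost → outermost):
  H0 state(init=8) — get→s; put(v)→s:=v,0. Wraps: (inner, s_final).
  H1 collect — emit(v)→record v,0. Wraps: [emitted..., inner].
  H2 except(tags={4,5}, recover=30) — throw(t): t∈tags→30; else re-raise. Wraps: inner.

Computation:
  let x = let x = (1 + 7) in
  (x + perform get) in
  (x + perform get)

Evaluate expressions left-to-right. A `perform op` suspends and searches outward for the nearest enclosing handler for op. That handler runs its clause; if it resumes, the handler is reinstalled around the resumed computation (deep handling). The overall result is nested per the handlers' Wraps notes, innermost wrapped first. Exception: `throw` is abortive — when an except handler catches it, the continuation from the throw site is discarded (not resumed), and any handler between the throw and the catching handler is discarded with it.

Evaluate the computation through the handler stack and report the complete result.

Evaluation trace:
get @ H0 ⇒ 8
get @ H0 ⇒ 8
H0 returns (24, 8)
H1 returns [(24, 8)]
H2 returns [(24, 8)]
= [(24, 8)]

Answer: [(24, 8)]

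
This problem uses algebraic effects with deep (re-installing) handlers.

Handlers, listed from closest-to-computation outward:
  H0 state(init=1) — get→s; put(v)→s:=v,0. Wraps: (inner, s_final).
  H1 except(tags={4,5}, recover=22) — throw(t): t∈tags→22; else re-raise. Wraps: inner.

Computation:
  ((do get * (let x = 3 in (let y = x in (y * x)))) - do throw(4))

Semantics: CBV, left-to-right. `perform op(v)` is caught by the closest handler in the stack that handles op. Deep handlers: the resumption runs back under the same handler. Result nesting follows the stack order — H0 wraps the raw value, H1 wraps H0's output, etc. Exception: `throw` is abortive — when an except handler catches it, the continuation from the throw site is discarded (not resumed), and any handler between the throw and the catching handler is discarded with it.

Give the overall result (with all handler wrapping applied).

Answer: 22

Step-by-step:
get @ H0 ⇒ 1
throw(4) @ H1 caught ⇒ 22
= 22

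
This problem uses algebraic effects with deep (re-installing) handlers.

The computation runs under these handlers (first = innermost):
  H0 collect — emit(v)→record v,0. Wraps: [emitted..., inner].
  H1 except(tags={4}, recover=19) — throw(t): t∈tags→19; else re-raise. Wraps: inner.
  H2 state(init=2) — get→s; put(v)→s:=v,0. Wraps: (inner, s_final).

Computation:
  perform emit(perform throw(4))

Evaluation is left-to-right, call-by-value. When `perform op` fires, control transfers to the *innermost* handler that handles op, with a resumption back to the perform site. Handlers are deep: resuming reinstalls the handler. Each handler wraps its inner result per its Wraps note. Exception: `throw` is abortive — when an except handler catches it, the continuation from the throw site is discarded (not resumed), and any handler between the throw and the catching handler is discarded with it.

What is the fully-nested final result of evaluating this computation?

Evaluation trace:
throw(4) @ H1 caught ⇒ 19
H2 returns (19, 2)
= (19, 2)

Answer: (19, 2)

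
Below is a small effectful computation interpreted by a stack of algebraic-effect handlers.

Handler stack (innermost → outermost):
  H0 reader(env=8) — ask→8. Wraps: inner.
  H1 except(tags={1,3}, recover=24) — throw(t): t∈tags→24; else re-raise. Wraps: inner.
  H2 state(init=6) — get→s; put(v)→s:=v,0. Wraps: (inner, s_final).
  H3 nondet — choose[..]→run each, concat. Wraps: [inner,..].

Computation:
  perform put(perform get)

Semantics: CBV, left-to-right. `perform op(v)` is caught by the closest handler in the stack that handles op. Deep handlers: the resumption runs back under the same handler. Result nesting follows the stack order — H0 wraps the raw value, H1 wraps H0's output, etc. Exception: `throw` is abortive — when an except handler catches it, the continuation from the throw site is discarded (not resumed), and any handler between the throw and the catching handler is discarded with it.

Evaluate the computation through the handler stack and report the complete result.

Working:
get @ H2 ⇒ 6
put(6) @ H2 ⇒ s:=6
H0 returns 0
H1 returns 0
H2 returns (0, 6)
H3 returns [(0, 6)]
= [(0, 6)]

Answer: [(0, 6)]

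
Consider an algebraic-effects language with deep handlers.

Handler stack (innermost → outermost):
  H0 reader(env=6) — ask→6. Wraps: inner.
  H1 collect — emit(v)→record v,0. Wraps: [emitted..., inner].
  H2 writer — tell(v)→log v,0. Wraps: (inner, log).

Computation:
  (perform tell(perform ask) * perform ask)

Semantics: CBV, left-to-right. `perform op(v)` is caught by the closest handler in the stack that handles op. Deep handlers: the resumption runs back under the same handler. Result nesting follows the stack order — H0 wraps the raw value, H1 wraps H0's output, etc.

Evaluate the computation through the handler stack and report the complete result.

Working:
ask @ H0 ⇒ 6
tell(6) @ H2 ⇒ log+=6
ask @ H0 ⇒ 6
H0 returns 0
H1 returns [0]
H2 returns ([0], (6))
= ([0], (6))

Answer: ([0], (6))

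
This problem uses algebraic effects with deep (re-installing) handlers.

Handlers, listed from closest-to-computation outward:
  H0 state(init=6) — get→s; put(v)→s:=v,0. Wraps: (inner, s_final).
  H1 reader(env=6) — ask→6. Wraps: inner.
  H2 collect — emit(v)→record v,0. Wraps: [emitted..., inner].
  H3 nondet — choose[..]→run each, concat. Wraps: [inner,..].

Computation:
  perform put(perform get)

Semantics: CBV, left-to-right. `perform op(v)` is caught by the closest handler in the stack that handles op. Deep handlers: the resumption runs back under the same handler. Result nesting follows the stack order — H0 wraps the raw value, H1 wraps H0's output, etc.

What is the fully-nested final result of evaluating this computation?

Step-by-step:
get @ H0 ⇒ 6
put(6) @ H0 ⇒ s:=6
H0 returns (0, 6)
H1 returns (0, 6)
H2 returns [(0, 6)]
H3 returns [[(0, 6)]]
= [[(0, 6)]]

Answer: [[(0, 6)]]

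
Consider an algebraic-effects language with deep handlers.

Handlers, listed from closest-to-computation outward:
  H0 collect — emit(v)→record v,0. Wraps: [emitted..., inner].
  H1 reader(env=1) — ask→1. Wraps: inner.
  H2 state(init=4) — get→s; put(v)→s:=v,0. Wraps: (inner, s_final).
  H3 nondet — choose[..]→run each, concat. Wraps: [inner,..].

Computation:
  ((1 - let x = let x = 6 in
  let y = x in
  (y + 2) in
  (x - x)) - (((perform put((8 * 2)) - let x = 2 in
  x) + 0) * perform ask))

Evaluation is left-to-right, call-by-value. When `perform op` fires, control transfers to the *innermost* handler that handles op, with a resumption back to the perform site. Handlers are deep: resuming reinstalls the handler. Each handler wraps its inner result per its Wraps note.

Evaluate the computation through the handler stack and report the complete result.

Answer: [([3], 16)]

Working:
put(16) @ H2 ⇒ s:=16
ask @ H1 ⇒ 1
H0 returns [3]
H1 returns [3]
H2 returns ([3], 16)
H3 returns [([3], 16)]
= [([3], 16)]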